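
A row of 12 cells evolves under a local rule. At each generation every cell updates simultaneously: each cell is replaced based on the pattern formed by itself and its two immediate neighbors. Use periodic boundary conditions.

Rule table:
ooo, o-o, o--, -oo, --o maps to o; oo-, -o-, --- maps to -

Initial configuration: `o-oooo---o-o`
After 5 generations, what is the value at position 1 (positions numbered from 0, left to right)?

-

generation 1: -oooo-o-o-oo
generation 2: oooo-o-o-oo-
generation 3: ooo-o-o-oo-o
generation 4: oo-o-o-oo-oo
generation 5: o-o-o-oo-ooo
position 1 holds -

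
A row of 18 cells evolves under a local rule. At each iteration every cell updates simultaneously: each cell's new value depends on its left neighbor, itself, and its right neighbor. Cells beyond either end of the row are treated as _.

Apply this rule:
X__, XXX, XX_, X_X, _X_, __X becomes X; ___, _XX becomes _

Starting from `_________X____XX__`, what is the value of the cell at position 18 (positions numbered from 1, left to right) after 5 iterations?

X

________XXX__X_XX_
_______X_XXXXXX_XX
______XXX_XXXXXX_X
_____X_XXX_XXXXXXX
____XXX_XXX_XXXXXX
position 18 holds X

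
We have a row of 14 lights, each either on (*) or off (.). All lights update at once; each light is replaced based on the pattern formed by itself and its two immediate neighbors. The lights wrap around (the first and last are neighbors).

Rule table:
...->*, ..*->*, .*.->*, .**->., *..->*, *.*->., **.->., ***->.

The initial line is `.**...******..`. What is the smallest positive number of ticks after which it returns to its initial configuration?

2

*..***......**
.**...******..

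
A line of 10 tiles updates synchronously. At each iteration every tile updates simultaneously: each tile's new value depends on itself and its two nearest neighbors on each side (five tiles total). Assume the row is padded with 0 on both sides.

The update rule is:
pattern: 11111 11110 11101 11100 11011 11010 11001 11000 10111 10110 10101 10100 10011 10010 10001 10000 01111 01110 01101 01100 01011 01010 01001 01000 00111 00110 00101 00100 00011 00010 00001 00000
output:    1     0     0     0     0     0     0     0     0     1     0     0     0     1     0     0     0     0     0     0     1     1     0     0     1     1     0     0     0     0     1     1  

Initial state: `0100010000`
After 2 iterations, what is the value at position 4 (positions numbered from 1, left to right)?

1

iteration 1: 0000000011
iteration 2: 1111111010
position 4 holds 1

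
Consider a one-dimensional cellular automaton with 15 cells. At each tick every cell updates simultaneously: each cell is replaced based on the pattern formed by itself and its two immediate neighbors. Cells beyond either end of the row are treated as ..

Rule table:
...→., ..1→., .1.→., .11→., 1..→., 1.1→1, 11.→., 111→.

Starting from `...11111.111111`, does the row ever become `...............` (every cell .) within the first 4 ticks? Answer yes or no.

tick 1: ........1......
tick 2: ...............
all cells are . at tick 2

yes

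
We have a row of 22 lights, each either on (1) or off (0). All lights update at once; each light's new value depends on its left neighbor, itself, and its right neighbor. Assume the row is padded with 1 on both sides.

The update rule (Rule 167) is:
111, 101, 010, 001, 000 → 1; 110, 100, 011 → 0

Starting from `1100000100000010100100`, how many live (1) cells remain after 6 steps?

12

1001111101111111101101
0010111010111111010010
0111010111011110110111
1010111010101101001011
0111010111110011011101
1010111011100100101010
count of 1: 12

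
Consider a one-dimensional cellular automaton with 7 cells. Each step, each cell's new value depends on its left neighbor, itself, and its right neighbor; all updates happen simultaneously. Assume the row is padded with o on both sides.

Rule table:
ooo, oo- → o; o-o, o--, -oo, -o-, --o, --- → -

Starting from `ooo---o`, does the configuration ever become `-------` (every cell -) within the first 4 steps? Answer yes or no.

step 1: ooo----
step 2: ooo----  (fixed point — unchanged through step 4)
step 4 is ooo----, still not uniform -

no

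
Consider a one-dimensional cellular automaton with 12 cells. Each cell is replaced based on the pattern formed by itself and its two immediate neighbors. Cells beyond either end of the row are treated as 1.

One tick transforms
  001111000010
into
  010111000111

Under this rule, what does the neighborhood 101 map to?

At position 11 the neighborhood is 101; the next row has 1 there.

1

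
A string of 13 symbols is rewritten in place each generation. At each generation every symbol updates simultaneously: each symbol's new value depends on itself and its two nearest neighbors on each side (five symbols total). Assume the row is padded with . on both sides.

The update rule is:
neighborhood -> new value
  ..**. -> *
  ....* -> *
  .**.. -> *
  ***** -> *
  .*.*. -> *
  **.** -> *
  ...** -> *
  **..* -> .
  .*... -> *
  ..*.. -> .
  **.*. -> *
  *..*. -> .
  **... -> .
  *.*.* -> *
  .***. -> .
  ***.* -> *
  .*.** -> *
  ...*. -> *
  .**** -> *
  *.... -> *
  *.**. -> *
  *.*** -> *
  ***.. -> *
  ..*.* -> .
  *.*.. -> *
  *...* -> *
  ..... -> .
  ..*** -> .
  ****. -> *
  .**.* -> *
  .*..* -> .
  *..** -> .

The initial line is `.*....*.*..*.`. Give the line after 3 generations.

*.**********.

*.****.**...*
.********.**.
*.**********.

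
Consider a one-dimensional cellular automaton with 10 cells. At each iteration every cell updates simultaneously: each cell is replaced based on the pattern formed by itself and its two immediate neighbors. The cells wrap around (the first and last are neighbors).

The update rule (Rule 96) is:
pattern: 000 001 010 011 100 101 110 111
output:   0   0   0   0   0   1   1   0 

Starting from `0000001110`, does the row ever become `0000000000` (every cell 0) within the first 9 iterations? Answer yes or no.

0000000010
0000000000
all cells are 0 at iteration 2

yes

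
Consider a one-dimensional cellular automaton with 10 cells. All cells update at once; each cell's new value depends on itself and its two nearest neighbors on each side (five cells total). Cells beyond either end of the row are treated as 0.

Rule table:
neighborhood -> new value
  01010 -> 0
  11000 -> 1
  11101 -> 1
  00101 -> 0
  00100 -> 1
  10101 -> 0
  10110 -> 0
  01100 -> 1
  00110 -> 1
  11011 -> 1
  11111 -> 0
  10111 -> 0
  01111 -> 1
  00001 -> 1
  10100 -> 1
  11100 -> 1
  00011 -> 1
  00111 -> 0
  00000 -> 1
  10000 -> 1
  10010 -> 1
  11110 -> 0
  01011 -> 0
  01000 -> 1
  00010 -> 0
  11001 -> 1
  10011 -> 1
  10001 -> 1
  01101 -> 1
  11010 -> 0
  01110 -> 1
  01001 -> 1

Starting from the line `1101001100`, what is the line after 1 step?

1101111111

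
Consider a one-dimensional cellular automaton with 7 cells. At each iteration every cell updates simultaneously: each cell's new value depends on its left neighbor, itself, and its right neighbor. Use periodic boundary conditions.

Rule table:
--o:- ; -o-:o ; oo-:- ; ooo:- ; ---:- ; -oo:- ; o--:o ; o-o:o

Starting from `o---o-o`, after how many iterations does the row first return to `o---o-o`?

iteration 1: -o--oo-
iteration 2: -oo---o
iteration 3: o--o--o
iteration 4: -o-oo--
iteration 5: -oo--o-
iteration 6: ---o-oo
iteration 7: o--oo--
iteration 8: oo---o-
iteration 9: --o--oo
iteration 10: o-oo---
iteration 11: oo--o--
iteration 12: --o-oo-
iteration 13: --oo--o
iteration 14: o---o-o

14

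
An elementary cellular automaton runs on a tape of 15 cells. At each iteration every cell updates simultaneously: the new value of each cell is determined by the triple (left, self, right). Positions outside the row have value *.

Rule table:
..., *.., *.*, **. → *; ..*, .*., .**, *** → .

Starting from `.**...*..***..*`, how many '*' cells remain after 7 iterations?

8

*.***..*...**..
**..**..**..**.
.**..**..**..**
*.**..**..**...
**.**..**..***.
.**.**..**...**
*.**.**..***...
count of *: 8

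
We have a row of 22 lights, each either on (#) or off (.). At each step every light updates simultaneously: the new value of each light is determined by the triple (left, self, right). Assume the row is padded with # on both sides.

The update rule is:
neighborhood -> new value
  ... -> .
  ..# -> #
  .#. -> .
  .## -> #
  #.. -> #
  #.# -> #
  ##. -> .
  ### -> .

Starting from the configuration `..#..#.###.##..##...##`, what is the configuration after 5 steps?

step 1: ##.##.##..##.###.#.##.
step 2: ..##.##.###.##..#.##.#
step 3: ###.##.##..##.##.##.##
step 4: ...##.##.###.##.##.##.
step 5: #.##.##.##..##.##.##.#

#.##.##.##..##.##.##.#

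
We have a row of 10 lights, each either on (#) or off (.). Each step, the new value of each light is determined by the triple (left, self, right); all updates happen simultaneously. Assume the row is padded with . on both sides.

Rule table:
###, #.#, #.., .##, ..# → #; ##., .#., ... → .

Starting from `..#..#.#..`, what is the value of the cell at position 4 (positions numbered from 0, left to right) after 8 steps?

.#.##.#.#.
#.##.#.#.#
.##.#.#.#.
##.#.#.#.#
#.#.#.#.#.
.#.#.#.#.#
#.#.#.#.#.  (repeats step 5; period 2)
step 8: .#.#.#.#.#
position 4 holds .

.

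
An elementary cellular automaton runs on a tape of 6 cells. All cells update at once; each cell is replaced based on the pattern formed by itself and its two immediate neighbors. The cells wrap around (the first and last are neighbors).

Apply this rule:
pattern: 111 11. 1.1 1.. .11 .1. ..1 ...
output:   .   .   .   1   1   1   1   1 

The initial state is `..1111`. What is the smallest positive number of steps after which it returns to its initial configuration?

12

111...
1..111
.111..
11..11
..111.
111..1
...111
1111..
1...11
.1111.
11...1
..1111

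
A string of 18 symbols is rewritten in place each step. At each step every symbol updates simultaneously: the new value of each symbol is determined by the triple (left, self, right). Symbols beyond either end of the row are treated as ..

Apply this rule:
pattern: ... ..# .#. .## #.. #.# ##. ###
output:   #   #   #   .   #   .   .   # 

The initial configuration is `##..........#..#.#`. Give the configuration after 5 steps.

.##...######.#####

..##############.#
##.############..#
....##########.###
####.########...#.
.##...######.#####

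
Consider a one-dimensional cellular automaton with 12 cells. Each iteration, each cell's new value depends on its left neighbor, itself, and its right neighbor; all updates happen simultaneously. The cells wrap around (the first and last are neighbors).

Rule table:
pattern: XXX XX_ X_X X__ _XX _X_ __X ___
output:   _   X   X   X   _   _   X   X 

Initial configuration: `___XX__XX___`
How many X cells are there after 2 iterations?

4

iteration 1: XXX_XXX_XXXX
iteration 2: __XX__XX____
count of X: 4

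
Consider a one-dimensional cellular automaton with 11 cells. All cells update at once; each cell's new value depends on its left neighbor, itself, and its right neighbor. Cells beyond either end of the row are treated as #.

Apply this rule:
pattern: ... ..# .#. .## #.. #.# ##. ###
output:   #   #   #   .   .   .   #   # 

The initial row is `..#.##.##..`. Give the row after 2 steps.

..#.##.##..

step 1: .##..#..#.#
step 2: ..#.##.##..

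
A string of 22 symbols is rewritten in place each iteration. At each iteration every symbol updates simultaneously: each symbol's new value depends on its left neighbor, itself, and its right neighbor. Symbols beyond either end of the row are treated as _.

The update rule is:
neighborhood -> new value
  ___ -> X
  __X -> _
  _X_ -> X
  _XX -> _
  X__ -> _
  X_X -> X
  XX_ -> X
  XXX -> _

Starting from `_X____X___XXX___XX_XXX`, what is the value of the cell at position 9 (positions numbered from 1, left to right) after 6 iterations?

_

_X_XX_X_X___X_X__XX__X
_XX_XXXXX_X_XXX___X__X
__XX____XXXX__X_X_X__X
X__X_XX____X__XXXXX__X
X__XX_X_XX_X______X__X
X___XXXX_XXX_XXXX_X__X
position 9 holds _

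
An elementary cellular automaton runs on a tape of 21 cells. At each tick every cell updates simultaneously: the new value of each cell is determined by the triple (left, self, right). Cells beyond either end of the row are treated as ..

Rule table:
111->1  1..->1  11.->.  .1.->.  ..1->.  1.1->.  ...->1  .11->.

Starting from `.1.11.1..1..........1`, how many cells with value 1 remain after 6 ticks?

.......1..111111111..
111111..1..1111111.11
.1111.1..1..11111....
..11...1..1..111.1111
1...11..1..1..1...11.
.11...1..1..1..11...1
count of 1: 8

8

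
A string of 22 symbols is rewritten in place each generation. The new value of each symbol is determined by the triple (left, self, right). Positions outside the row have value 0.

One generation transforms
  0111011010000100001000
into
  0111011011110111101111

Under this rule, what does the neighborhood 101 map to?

0

At position 4 the neighborhood is 101; the next row has 0 there.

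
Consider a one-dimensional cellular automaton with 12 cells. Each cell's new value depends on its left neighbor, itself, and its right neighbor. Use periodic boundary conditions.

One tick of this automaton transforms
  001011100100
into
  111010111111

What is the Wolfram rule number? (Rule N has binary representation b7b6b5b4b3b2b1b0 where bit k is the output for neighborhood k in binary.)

95

position 5: 111 → 0  (bit 7 = 0)
position 6: 110 → 1  (bit 6 = 1)
position 3: 101 → 0  (bit 5 = 0)
position 7: 100 → 1  (bit 4 = 1)
position 4: 011 → 1  (bit 3 = 1)
position 2: 010 → 1  (bit 2 = 1)
position 1: 001 → 1  (bit 1 = 1)
position 0: 000 → 1  (bit 0 = 1)
bits b7..b0 = 01011111 = 95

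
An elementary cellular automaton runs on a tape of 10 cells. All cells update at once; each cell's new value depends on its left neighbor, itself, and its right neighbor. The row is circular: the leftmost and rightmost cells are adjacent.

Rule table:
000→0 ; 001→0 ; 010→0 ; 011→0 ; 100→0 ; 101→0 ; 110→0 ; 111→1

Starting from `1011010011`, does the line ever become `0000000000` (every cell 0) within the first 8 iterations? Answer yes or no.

0000000001
0000000000
all cells are 0 at iteration 2

yes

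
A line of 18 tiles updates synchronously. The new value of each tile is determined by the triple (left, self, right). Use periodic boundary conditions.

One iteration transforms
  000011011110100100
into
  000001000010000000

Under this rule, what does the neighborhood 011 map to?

At position 4 the neighborhood is 011; the next row has 0 there.

0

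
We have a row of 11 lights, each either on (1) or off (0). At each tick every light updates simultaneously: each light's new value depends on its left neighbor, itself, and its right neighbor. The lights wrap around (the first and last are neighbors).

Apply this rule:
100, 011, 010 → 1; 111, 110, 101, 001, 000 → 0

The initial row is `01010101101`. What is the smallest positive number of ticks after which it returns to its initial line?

2

01010101001
01010101101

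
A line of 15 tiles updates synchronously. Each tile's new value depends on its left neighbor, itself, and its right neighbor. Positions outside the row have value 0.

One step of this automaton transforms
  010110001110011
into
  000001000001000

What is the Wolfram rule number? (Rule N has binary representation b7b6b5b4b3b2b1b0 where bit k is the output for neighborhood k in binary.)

position 9: 111 → 0  (bit 7 = 0)
position 4: 110 → 0  (bit 6 = 0)
position 2: 101 → 0  (bit 5 = 0)
position 5: 100 → 1  (bit 4 = 1)
position 3: 011 → 0  (bit 3 = 0)
position 1: 010 → 0  (bit 2 = 0)
position 0: 001 → 0  (bit 1 = 0)
position 6: 000 → 0  (bit 0 = 0)
bits b7..b0 = 00010000 = 16

16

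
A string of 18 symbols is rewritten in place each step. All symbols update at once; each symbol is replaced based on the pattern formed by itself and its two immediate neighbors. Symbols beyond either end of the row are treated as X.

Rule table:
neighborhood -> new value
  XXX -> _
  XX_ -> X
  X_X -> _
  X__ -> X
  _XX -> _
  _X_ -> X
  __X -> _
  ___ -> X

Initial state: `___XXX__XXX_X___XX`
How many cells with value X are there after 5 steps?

step 1: XX___XX___X_XXX___
step 2: _XXX__XXX_X___XXX_
step 3: ___XX___X_XXX___X_
step 4: XX__XXX_X___XXX_X_
step 5: _XX___X_XXX___X_X_
count of X: 8

8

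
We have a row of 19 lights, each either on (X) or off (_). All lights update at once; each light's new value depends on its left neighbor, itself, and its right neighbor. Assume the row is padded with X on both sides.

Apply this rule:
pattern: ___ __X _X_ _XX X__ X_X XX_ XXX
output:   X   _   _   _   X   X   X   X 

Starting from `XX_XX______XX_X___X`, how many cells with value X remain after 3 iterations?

XXX_XXXXXX__XX_XX__
XXXX_XXXXXX__XX_XX_
XXXXX_XXXXXX__XX_XX
count of X: 15

15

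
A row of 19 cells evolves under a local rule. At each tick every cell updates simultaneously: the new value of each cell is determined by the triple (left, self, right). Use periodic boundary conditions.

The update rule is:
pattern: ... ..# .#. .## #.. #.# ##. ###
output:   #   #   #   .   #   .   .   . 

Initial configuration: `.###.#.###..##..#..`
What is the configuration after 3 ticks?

tick 1: #....#....##..#####
tick 2: .#########..##.....
tick 3: #.........##..#####

#.........##..#####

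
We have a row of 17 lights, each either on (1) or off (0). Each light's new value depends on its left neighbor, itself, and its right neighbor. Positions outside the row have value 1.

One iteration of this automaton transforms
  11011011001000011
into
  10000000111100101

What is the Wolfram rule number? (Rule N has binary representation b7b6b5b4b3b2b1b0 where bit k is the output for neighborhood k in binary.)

position 0: 111 → 1  (bit 7 = 1)
position 1: 110 → 0  (bit 6 = 0)
position 2: 101 → 0  (bit 5 = 0)
position 8: 100 → 1  (bit 4 = 1)
position 3: 011 → 0  (bit 3 = 0)
position 10: 010 → 1  (bit 2 = 1)
position 9: 001 → 1  (bit 1 = 1)
position 12: 000 → 0  (bit 0 = 0)
bits b7..b0 = 10010110 = 150

150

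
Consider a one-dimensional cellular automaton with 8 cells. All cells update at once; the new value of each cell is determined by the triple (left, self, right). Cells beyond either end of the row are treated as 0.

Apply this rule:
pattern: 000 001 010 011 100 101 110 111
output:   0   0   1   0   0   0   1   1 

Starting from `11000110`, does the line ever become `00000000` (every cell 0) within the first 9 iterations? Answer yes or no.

no

iteration 1: 01000010
iteration 2: 01000010  (fixed point — unchanged through iteration 9)
iteration 9 is 01000010, still not uniform 0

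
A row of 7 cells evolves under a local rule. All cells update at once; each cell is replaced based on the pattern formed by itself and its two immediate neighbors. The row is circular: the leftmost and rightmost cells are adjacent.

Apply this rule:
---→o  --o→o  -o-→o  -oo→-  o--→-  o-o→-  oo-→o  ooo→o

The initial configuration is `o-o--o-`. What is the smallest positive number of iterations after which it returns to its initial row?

o-o-oo-
o-o--o-

2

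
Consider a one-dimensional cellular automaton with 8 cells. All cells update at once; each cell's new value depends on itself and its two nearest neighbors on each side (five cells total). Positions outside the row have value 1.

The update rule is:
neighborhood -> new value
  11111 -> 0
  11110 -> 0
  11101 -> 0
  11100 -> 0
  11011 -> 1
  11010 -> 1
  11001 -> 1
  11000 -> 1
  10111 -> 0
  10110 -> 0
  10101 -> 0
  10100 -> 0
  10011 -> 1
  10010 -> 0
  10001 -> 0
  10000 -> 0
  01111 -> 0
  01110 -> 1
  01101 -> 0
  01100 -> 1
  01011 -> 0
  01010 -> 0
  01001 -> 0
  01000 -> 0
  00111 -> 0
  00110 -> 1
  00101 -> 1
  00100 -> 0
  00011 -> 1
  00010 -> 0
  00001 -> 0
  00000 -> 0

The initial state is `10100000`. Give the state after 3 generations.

01000010

generation 1: 01000001
generation 2: 10000010
generation 3: 01000010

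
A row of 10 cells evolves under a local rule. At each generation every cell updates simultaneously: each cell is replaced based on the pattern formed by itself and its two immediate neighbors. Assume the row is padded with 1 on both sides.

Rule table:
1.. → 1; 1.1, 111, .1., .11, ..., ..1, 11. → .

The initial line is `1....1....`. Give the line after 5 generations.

..1..1....

.1....1...
..1....1..
1..1....1.
.1..1.....
..1..1....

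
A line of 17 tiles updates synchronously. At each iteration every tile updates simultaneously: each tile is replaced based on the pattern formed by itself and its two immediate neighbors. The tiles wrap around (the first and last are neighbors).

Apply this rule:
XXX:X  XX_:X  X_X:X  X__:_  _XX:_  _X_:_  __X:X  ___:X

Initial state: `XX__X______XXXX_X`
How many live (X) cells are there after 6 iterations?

XX_X__XXXXX_XXXX_
_XX__X_XXXXX_XXXX
X_X_X_X_XXXXX_XXX
XX_X_X_X_XXXXX_XX
XXX_X_X_X_XXXXX_X
XXXX_X_X_X_XXXXX_
count of X: 12

12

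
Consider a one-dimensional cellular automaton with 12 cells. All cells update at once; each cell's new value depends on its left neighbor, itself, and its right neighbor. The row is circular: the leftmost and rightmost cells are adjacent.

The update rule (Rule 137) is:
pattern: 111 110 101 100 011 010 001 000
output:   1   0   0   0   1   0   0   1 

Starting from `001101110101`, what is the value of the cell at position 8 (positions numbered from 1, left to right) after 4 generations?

001001100000
100001001111
001100001111
001001101110
position 8 holds 0

0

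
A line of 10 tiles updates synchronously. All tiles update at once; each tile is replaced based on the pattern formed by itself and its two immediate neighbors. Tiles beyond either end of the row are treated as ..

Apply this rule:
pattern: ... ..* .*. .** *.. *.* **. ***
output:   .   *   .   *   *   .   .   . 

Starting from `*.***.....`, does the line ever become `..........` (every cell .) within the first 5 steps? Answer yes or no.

..*..*....
.*.**.*...
*..*...*..
.**.*.*.*.
**.......*
step 5 is **.......*, still not uniform .

no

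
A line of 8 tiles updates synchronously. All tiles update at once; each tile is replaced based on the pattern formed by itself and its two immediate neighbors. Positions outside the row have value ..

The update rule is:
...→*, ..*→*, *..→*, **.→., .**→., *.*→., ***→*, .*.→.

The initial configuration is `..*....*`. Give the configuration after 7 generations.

*.**.**.

**.****.
....**.*
****....
.**.****
*....**.
.****..*
*.**.**.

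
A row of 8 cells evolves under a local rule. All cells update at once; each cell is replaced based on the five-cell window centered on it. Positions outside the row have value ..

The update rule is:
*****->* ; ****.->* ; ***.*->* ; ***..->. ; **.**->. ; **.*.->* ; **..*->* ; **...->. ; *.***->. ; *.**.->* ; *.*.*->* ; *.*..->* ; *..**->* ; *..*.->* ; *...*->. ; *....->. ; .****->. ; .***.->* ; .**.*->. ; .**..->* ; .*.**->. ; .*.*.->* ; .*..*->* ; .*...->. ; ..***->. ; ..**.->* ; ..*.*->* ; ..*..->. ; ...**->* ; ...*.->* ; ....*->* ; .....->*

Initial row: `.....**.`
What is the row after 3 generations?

*******.
..****..
**..*...

**..*...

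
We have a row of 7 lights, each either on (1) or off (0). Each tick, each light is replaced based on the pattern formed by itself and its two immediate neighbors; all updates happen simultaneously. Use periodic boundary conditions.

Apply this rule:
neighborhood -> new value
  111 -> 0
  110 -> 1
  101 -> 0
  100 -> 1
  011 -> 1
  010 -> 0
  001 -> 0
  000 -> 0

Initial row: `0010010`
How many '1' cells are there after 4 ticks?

tick 1: 0001001
tick 2: 1000100
tick 3: 0100010
tick 4: 0010001
count of 1: 2

2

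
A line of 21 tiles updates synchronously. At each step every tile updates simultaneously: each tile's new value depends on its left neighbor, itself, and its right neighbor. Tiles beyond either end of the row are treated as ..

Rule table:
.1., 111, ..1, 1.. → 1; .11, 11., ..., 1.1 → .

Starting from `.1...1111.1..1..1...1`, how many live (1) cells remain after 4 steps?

111.1.11..11111111.11
.1..1...11.111111....
111111.1....1111.1...
.1111..11..1.11..11..
count of 1: 11

11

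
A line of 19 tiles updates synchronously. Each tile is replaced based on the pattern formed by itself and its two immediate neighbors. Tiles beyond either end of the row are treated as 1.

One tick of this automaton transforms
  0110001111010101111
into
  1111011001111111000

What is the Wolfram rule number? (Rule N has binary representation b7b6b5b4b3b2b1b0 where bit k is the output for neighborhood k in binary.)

position 7: 111 → 0  (bit 7 = 0)
position 2: 110 → 1  (bit 6 = 1)
position 0: 101 → 1  (bit 5 = 1)
position 3: 100 → 1  (bit 4 = 1)
position 1: 011 → 1  (bit 3 = 1)
position 11: 010 → 1  (bit 2 = 1)
position 5: 001 → 1  (bit 1 = 1)
position 4: 000 → 0  (bit 0 = 0)
bits b7..b0 = 01111110 = 126

126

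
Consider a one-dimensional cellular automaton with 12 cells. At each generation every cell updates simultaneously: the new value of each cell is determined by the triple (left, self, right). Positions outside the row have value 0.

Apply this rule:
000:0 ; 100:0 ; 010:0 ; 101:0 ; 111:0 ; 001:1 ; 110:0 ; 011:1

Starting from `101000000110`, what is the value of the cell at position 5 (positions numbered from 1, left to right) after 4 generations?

0

000000001100
000000011000
000000110000
000001100000
position 5 holds 0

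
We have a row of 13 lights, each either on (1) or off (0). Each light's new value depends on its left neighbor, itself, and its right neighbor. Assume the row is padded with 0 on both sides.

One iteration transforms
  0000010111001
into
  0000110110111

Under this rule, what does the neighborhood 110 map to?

0

At position 9 the neighborhood is 110; the next row has 0 there.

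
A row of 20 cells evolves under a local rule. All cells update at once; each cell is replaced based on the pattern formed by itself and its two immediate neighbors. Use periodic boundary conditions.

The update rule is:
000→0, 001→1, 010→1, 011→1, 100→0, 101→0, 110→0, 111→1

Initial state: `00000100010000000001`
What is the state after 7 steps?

00001100110000000011
00011001100000000110
00110011000000001100
01100110000000011000
11001100000000110000
10011000000001100001
00110000000011000011

00110000000011000011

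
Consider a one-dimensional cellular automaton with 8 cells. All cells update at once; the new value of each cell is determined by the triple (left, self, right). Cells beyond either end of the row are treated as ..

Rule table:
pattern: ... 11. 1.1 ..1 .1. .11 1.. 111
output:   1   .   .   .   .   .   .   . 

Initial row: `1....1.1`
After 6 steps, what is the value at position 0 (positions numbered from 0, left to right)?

..11....
1....111
..11....  (repeats step 1; period 2)
step 6: 1....111
position 0 holds 1

1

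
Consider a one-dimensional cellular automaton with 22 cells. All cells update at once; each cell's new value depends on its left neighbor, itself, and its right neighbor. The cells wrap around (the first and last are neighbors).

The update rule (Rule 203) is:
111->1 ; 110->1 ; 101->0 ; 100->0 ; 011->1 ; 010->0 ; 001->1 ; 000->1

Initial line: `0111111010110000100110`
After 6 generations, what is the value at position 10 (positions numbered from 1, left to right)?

generation 1: 1111111000110111001110
generation 2: 1111111011110111011110
generation 3: 1111111011110111011110  (fixed point — unchanged through generation 6)
position 10 holds 1

1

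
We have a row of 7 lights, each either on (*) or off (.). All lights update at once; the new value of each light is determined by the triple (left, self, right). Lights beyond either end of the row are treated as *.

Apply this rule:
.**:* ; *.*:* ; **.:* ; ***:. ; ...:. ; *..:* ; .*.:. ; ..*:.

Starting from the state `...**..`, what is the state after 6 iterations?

*..***.
**.*.**
.**.**.
*******
.......
*......

*......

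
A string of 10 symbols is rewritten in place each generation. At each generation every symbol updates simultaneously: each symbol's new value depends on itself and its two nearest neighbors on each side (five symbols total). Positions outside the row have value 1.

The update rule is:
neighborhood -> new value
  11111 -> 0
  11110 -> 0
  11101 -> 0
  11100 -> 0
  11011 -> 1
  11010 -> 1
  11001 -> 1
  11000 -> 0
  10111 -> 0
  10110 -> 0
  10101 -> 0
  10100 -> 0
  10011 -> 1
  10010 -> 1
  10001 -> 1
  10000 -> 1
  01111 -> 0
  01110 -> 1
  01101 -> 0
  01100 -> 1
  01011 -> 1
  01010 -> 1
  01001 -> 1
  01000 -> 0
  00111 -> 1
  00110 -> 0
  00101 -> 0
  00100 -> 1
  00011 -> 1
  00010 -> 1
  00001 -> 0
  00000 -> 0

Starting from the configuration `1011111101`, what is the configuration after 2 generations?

generation 1: 0100000010
generation 2: 1001000101

1001000101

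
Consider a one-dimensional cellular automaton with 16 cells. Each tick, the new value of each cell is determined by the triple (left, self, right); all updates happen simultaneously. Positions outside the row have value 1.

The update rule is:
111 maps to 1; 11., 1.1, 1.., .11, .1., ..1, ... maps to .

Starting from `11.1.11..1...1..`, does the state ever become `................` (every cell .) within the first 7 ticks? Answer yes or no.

1...............
................
all cells are . at tick 2

yes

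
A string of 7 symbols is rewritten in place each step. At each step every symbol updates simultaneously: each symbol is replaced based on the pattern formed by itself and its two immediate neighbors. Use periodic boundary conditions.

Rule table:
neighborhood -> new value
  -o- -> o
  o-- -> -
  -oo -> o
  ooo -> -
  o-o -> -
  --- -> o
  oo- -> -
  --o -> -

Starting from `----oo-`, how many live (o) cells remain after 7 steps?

3

step 1: ooo-o--
step 2: o---o--
step 3: o-o-o--
step 4: o-o-o--  (fixed point — unchanged through step 7)
count of o: 3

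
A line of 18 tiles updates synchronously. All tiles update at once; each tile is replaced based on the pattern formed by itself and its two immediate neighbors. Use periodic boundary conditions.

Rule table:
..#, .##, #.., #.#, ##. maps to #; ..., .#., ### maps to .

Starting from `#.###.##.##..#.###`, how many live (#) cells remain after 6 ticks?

tick 1: ###.#########.##..
tick 2: #.###.......######
tick 3: ###.##.....##.....
tick 4: #.#####...####...#
tick 5: ###...##.##..##.##
tick 6: ..##.############.
count of #: 14

14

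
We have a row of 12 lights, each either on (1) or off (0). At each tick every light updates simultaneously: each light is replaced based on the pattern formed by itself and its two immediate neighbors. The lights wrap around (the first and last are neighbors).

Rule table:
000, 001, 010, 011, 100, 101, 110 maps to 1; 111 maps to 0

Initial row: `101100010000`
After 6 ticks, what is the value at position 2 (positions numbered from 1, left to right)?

111111111111
000000000000
111111111111  (repeats tick 1; period 2)
tick 6: 000000000000
position 2 holds 0

0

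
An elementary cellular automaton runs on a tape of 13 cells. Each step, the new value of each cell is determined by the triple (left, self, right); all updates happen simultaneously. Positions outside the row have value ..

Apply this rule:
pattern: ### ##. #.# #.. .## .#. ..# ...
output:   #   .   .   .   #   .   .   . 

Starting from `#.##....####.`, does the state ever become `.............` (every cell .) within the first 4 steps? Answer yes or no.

yes

step 1: ..#.....###..
step 2: ........##...
step 3: ........#....
step 4: .............
all cells are . at step 4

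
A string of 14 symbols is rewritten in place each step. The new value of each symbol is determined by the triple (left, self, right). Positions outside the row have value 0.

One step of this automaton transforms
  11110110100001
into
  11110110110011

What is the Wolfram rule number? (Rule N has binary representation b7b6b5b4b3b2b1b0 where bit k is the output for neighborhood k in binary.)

222

position 1: 111 → 1  (bit 7 = 1)
position 3: 110 → 1  (bit 6 = 1)
position 4: 101 → 0  (bit 5 = 0)
position 9: 100 → 1  (bit 4 = 1)
position 0: 011 → 1  (bit 3 = 1)
position 8: 010 → 1  (bit 2 = 1)
position 12: 001 → 1  (bit 1 = 1)
position 10: 000 → 0  (bit 0 = 0)
bits b7..b0 = 11011110 = 222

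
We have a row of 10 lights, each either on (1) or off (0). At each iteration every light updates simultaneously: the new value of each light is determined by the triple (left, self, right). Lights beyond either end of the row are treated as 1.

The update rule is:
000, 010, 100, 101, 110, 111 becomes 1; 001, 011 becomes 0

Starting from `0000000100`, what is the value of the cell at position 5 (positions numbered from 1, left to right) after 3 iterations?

1

1111110110
1111111011
1111111101
position 5 holds 1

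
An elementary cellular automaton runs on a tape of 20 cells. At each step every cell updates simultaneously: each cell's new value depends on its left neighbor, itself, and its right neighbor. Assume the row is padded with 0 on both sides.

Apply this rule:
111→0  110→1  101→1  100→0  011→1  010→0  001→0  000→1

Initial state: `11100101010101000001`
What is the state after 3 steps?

10100010101010011100
01001001010100010101
00000000101001001010

00000000101001001010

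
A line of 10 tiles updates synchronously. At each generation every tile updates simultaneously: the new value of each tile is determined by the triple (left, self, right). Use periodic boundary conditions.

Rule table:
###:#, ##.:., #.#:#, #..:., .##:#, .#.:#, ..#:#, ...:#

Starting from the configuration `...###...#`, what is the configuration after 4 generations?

.####..###
####..###.
###..###.#
##..###.##

##..###.##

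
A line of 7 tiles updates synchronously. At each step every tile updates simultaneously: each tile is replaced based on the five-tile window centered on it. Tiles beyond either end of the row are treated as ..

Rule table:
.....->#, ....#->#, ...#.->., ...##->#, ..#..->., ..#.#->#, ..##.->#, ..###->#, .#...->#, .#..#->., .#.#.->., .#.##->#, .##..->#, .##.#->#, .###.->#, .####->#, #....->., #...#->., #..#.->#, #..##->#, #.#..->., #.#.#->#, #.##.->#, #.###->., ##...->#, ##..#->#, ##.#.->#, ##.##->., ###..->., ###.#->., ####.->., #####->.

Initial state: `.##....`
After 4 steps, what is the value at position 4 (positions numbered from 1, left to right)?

####.##
##...##
###.###
##...#.
position 4 holds .

.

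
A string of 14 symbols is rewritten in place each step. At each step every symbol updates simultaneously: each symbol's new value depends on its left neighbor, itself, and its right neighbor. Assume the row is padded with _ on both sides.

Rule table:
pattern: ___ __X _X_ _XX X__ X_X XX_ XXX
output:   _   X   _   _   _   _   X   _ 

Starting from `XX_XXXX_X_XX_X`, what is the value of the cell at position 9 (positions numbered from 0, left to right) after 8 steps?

_X____X____X__
X____X____X___
____X____X____
___X____X_____
__X____X______
_X____X_______
X____X________
____X_________
position 9 holds _

_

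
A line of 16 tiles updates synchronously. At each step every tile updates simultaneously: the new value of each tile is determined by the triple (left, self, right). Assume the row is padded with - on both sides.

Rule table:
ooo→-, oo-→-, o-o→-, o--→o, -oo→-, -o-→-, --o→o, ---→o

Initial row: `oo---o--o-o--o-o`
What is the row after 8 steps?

--ooo-oo---oo---
oo------ooo--ooo
--oooooo---oo---
oo------ooo--ooo  (repeats step 2; period 2)
step 8: oo------ooo--ooo

oo------ooo--ooo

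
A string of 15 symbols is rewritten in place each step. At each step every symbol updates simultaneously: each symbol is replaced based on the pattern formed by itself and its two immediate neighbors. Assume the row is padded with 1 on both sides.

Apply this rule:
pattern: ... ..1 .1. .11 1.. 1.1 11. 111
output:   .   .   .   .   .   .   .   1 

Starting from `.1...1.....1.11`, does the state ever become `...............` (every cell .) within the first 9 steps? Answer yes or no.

..............1
...............
all cells are . at step 2

yes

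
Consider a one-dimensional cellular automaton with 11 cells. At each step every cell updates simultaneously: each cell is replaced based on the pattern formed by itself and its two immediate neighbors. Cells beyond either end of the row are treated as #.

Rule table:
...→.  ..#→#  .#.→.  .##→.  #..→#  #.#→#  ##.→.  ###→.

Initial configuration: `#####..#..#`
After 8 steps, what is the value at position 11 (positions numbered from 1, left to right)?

.....##.##.
#...#..#..#
.#.#.##.##.
#.#.#..#..#
.#.#.##.##.  (repeats step 3; period 2)
step 8: #.#.#..#..#
position 11 holds #

#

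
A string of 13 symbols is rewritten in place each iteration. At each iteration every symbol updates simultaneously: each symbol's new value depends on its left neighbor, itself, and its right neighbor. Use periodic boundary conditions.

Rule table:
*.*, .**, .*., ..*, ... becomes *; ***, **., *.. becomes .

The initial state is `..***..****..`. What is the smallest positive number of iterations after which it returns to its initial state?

26

iteration 1: ***...**....*
iteration 2: ....***..****
iteration 3: .****...**...
iteration 4: **....***..**
iteration 5: ...****...**.
iteration 6: ****....***..
iteration 7: *....****...*
iteration 8: ..****....***
iteration 9: .**....****..
iteration 10: **..****....*
iteration 11: ...**....****
iteration 12: .***..****...
iteration 13: **...**....**
iteration 14: ...***..****.
iteration 15: ****...**....
iteration 16: *....***..***
iteration 17: ..****...**..
iteration 18: ***....***..*
iteration 19: ....****...**
iteration 20: .****....***.
iteration 21: **....****...
iteration 22: *..****....**
iteration 23: ..**....****.
iteration 24: ***..****....
iteration 25: *...**....***
iteration 26: ..***..****..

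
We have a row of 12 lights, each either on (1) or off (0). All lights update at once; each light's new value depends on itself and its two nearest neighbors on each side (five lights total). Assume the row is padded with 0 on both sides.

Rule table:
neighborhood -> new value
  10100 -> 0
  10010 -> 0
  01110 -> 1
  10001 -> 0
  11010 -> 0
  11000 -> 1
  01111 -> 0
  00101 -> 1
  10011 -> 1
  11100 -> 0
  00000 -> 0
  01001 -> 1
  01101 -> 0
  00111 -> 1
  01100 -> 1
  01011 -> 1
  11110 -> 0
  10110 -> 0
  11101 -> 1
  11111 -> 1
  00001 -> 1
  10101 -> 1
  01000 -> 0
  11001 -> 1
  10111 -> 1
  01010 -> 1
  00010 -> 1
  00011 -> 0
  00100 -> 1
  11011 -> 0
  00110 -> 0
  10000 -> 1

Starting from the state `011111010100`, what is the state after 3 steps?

step 1: 010101011001
step 2: 111111101101
step 3: 101110100000

101110100000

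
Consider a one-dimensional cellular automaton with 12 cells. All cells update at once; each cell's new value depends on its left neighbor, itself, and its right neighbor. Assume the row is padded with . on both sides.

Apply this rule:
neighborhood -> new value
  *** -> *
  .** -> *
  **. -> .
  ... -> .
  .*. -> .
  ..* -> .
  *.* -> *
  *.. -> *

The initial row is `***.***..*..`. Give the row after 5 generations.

.*.*.*.*.*.*

generation 1: **.***.*..*.
generation 2: *.***.*.*..*
generation 3: .***.*.*.*..
generation 4: .**.*.*.*.*.
generation 5: .*.*.*.*.*.*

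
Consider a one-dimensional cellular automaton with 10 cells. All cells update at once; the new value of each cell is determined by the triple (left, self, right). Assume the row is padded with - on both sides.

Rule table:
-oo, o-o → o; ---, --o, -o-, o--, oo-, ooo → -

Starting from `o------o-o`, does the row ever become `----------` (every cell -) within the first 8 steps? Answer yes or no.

yes

--------o-
----------
all cells are - at step 2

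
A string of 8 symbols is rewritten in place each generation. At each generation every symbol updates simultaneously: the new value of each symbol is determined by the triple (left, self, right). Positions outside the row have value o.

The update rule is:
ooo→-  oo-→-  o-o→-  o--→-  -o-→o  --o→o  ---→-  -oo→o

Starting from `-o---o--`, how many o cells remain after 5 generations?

generation 1: -o--oo-o
generation 2: -o-oo--o
generation 3: -o-o--oo
generation 4: -o-o-oo-
generation 5: -o-o-o--
count of o: 3

3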